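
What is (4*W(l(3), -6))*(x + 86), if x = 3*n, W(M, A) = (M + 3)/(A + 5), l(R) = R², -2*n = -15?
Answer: -5208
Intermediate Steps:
n = 15/2 (n = -½*(-15) = 15/2 ≈ 7.5000)
W(M, A) = (3 + M)/(5 + A)
x = 45/2 (x = 3*(15/2) = 45/2 ≈ 22.500)
(4*W(l(3), -6))*(x + 86) = (4*((3 + 3²)/(5 - 6)))*(45/2 + 86) = (4*((3 + 9)/(-1)))*(217/2) = (4*(-1*12))*(217/2) = (4*(-12))*(217/2) = -48*217/2 = -5208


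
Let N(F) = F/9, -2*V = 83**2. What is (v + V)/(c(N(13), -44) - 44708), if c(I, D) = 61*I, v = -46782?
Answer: 904077/803158 ≈ 1.1257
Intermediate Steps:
V = -6889/2 (V = -1/2*83**2 = -1/2*6889 = -6889/2 ≈ -3444.5)
N(F) = F/9 (N(F) = F*(1/9) = F/9)
(v + V)/(c(N(13), -44) - 44708) = (-46782 - 6889/2)/(61*((1/9)*13) - 44708) = -100453/(2*(61*(13/9) - 44708)) = -100453/(2*(793/9 - 44708)) = -100453/(2*(-401579/9)) = -100453/2*(-9/401579) = 904077/803158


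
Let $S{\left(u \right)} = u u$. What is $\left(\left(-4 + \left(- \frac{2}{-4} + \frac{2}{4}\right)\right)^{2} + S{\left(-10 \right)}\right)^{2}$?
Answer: $11881$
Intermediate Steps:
$S{\left(u \right)} = u^{2}$
$\left(\left(-4 + \left(- \frac{2}{-4} + \frac{2}{4}\right)\right)^{2} + S{\left(-10 \right)}\right)^{2} = \left(\left(-4 + \left(- \frac{2}{-4} + \frac{2}{4}\right)\right)^{2} + \left(-10\right)^{2}\right)^{2} = \left(\left(-4 + \left(\left(-2\right) \left(- \frac{1}{4}\right) + 2 \cdot \frac{1}{4}\right)\right)^{2} + 100\right)^{2} = \left(\left(-4 + \left(\frac{1}{2} + \frac{1}{2}\right)\right)^{2} + 100\right)^{2} = \left(\left(-4 + 1\right)^{2} + 100\right)^{2} = \left(\left(-3\right)^{2} + 100\right)^{2} = \left(9 + 100\right)^{2} = 109^{2} = 11881$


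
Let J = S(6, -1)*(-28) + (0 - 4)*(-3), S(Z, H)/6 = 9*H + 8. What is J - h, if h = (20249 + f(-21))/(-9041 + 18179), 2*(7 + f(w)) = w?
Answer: 3249217/18276 ≈ 177.79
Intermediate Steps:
f(w) = -7 + w/2
S(Z, H) = 48 + 54*H (S(Z, H) = 6*(9*H + 8) = 6*(8 + 9*H) = 48 + 54*H)
J = 180 (J = (48 + 54*(-1))*(-28) + (0 - 4)*(-3) = (48 - 54)*(-28) - 4*(-3) = -6*(-28) + 12 = 168 + 12 = 180)
h = 40463/18276 (h = (20249 + (-7 + (½)*(-21)))/(-9041 + 18179) = (20249 + (-7 - 21/2))/9138 = (20249 - 35/2)*(1/9138) = (40463/2)*(1/9138) = 40463/18276 ≈ 2.2140)
J - h = 180 - 1*40463/18276 = 180 - 40463/18276 = 3249217/18276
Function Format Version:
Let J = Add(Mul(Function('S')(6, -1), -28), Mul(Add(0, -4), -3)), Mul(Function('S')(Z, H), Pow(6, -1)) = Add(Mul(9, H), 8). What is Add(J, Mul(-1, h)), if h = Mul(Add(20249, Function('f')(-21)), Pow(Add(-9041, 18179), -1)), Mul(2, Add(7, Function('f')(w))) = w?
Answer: Rational(3249217, 18276) ≈ 177.79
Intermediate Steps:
Function('f')(w) = Add(-7, Mul(Rational(1, 2), w))
Function('S')(Z, H) = Add(48, Mul(54, H)) (Function('S')(Z, H) = Mul(6, Add(Mul(9, H), 8)) = Mul(6, Add(8, Mul(9, H))) = Add(48, Mul(54, H)))
J = 180 (J = Add(Mul(Add(48, Mul(54, -1)), -28), Mul(Add(0, -4), -3)) = Add(Mul(Add(48, -54), -28), Mul(-4, -3)) = Add(Mul(-6, -28), 12) = Add(168, 12) = 180)
h = Rational(40463, 18276) (h = Mul(Add(20249, Add(-7, Mul(Rational(1, 2), -21))), Pow(Add(-9041, 18179), -1)) = Mul(Add(20249, Add(-7, Rational(-21, 2))), Pow(9138, -1)) = Mul(Add(20249, Rational(-35, 2)), Rational(1, 9138)) = Mul(Rational(40463, 2), Rational(1, 9138)) = Rational(40463, 18276) ≈ 2.2140)
Add(J, Mul(-1, h)) = Add(180, Mul(-1, Rational(40463, 18276))) = Add(180, Rational(-40463, 18276)) = Rational(3249217, 18276)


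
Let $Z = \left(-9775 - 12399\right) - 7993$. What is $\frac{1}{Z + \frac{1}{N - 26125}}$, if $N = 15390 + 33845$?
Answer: $- \frac{23110}{697159369} \approx -3.3149 \cdot 10^{-5}$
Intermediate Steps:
$N = 49235$
$Z = -30167$ ($Z = -22174 - 7993 = -30167$)
$\frac{1}{Z + \frac{1}{N - 26125}} = \frac{1}{-30167 + \frac{1}{49235 - 26125}} = \frac{1}{-30167 + \frac{1}{23110}} = \frac{1}{- \frac{697159369}{23110}} = - \frac{23110}{697159369}$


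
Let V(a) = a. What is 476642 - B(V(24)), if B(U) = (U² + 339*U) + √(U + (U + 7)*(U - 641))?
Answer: 467930 - I*√19103 ≈ 4.6793e+5 - 138.21*I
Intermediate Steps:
B(U) = U² + √(U + (-641 + U)*(7 + U)) + 339*U (B(U) = (U² + 339*U) + √(U + (7 + U)*(-641 + U)) = (U² + 339*U) + √(U + (-641 + U)*(7 + U)) = U² + √(U + (-641 + U)*(7 + U)) + 339*U)
476642 - B(V(24)) = 476642 - (24² + √(-4487 + 24² - 633*24) + 339*24) = 476642 - (576 + √(-4487 + 576 - 15192) + 8136) = 476642 - (576 + √(-19103) + 8136) = 476642 - (576 + I*√19103 + 8136) = 476642 - (8712 + I*√19103) = 476642 + (-8712 - I*√19103) = 467930 - I*√19103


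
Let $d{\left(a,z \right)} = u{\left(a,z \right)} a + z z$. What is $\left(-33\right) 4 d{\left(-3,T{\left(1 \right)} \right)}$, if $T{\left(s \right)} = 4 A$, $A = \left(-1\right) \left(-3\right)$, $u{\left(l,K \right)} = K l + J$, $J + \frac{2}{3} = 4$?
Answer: $-31944$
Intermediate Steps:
$J = \frac{10}{3}$ ($J = - \frac{2}{3} + 4 = \frac{10}{3} \approx 3.3333$)
$u{\left(l,K \right)} = \frac{10}{3} + K l$ ($u{\left(l,K \right)} = K l + \frac{10}{3} = \frac{10}{3} + K l$)
$A = 3$
$T{\left(s \right)} = 12$ ($T{\left(s \right)} = 4 \cdot 3 = 12$)
$d{\left(a,z \right)} = z^{2} + a \left(\frac{10}{3} + a z\right)$ ($d{\left(a,z \right)} = \left(\frac{10}{3} + z a\right) a + z z = \left(\frac{10}{3} + a z\right) a + z^{2} = a \left(\frac{10}{3} + a z\right) + z^{2} = z^{2} + a \left(\frac{10}{3} + a z\right)$)
$\left(-33\right) 4 d{\left(-3,T{\left(1 \right)} \right)} = \left(-33\right) 4 \left(12^{2} + \frac{10}{3} \left(-3\right) + 12 \left(-3\right)^{2}\right) = - 132 \left(144 - 10 + 12 \cdot 9\right) = - 132 \left(144 - 10 + 108\right) = \left(-132\right) 242 = -31944$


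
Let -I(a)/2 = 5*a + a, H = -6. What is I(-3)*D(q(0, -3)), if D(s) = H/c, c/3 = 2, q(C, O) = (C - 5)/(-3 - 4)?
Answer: -36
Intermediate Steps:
q(C, O) = 5/7 - C/7 (q(C, O) = (-5 + C)/(-7) = (-5 + C)*(-1/7) = 5/7 - C/7)
c = 6 (c = 3*2 = 6)
I(a) = -12*a (I(a) = -2*(5*a + a) = -12*a)
D(s) = -1 (D(s) = -6/6 = -6*1/6 = -1)
I(-3)*D(q(0, -3)) = -12*(-3)*(-1) = 36*(-1) = -36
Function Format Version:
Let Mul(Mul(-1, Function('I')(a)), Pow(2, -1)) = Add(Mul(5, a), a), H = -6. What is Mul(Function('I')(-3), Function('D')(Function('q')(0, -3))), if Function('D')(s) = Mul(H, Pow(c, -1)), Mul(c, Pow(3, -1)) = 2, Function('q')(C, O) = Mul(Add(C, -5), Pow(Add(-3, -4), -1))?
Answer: -36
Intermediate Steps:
Function('q')(C, O) = Add(Rational(5, 7), Mul(Rational(-1, 7), C)) (Function('q')(C, O) = Mul(Add(-5, C), Pow(-7, -1)) = Mul(Add(-5, C), Rational(-1, 7)) = Add(Rational(5, 7), Mul(Rational(-1, 7), C)))
c = 6 (c = Mul(3, 2) = 6)
Function('I')(a) = Mul(-12, a) (Function('I')(a) = Mul(-2, Add(Mul(5, a), a)) = Mul(-2, Mul(6, a)) = Mul(-12, a))
Function('D')(s) = -1 (Function('D')(s) = Mul(-6, Pow(6, -1)) = Mul(-6, Rational(1, 6)) = -1)
Mul(Function('I')(-3), Function('D')(Function('q')(0, -3))) = Mul(Mul(-12, -3), -1) = Mul(36, -1) = -36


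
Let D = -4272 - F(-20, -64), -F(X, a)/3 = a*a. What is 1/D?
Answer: 1/8016 ≈ 0.00012475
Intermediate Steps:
F(X, a) = -3*a² (F(X, a) = -3*a*a = -3*a²)
D = 8016 (D = -4272 - (-3)*(-64)² = -4272 - (-3)*4096 = -4272 - 1*(-12288) = -4272 + 12288 = 8016)
1/D = 1/8016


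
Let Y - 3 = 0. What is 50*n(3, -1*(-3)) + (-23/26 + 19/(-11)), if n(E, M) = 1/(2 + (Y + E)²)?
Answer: -7043/5434 ≈ -1.2961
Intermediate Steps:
Y = 3 (Y = 3 + 0 = 3)
n(E, M) = 1/(2 + (3 + E)²)
50*n(3, -1*(-3)) + (-23/26 + 19/(-11)) = 50/(2 + (3 + 3)²) + (-23/26 + 19/(-11)) = 50/(2 + 6²) + (-23*1/26 + 19*(-1/11)) = 50/(2 + 36) + (-23/26 - 19/11) = 50/38 - 747/286 = 50*(1/38) - 747/286 = 25/19 - 747/286 = -7043/5434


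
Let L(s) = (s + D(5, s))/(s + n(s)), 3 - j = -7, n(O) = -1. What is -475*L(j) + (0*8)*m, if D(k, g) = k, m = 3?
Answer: -2375/3 ≈ -791.67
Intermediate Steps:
j = 10 (j = 3 - 1*(-7) = 3 + 7 = 10)
L(s) = (5 + s)/(-1 + s) (L(s) = (s + 5)/(s - 1) = (5 + s)/(-1 + s))
-475*L(j) + (0*8)*m = -475*(5 + 10)/(-1 + 10) + (0*8)*3 = -475*15/9 + 0*3 = -475*15/9 + 0 = -475*5/3 + 0 = -2375/3 + 0 = -2375/3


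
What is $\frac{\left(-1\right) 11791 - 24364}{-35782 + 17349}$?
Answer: $\frac{36155}{18433} \approx 1.9614$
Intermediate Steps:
$\frac{\left(-1\right) 11791 - 24364}{-35782 + 17349} = \frac{-11791 - 24364}{-18433} = \left(-36155\right) \left(- \frac{1}{18433}\right) = \frac{36155}{18433}$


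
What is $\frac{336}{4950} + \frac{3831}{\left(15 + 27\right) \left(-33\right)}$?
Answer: $- \frac{2831}{1050} \approx -2.6962$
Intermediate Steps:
$\frac{336}{4950} + \frac{3831}{\left(15 + 27\right) \left(-33\right)} = 336 \cdot \frac{1}{4950} + \frac{3831}{42 \left(-33\right)} = \frac{56}{825} + \frac{3831}{-1386} = \frac{56}{825} + 3831 \left(- \frac{1}{1386}\right) = \frac{56}{825} - \frac{1277}{462} = - \frac{2831}{1050}$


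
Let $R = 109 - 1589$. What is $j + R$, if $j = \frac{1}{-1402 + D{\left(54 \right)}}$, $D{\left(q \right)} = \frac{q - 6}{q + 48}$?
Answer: $- \frac{35262497}{23826} \approx -1480.0$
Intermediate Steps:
$D{\left(q \right)} = \frac{-6 + q}{48 + q}$
$R = -1480$
$j = - \frac{17}{23826}$ ($j = \frac{1}{-1402 + \frac{-6 + 54}{48 + 54}} = \frac{1}{-1402 + \frac{1}{102} \cdot 48} = \frac{1}{-1402 + \frac{8}{17}} = \frac{1}{- \frac{23826}{17}} = - \frac{17}{23826} \approx -0.00071351$)
$j + R = - \frac{17}{23826} - 1480 = - \frac{35262497}{23826}$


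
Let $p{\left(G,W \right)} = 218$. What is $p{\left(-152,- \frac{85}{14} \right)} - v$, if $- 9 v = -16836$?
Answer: $- \frac{4958}{3} \approx -1652.7$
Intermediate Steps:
$v = \frac{5612}{3}$ ($v = \left(- \frac{1}{9}\right) \left(-16836\right) = \frac{5612}{3} \approx 1870.7$)
$p{\left(-152,- \frac{85}{14} \right)} - v = 218 - \frac{5612}{3} = - \frac{4958}{3}$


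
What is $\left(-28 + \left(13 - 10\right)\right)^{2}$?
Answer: $625$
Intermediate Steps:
$\left(-28 + \left(13 - 10\right)\right)^{2} = \left(-28 + 3\right)^{2} = \left(-25\right)^{2} = 625$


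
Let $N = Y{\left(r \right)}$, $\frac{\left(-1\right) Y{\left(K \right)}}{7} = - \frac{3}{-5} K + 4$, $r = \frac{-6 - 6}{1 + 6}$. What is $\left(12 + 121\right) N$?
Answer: $- \frac{13832}{5} \approx -2766.4$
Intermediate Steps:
$r = - \frac{12}{7} \approx -1.7143$
$Y{\left(K \right)} = -28 - \frac{21 K}{5}$ ($Y{\left(K \right)} = - 7 \left(- \frac{3}{-5} K + 4\right) = - 7 \left(\left(-3\right) \left(- \frac{1}{5}\right) K + 4\right) = - 7 \left(\frac{3 K}{5} + 4\right) = - 7 \left(4 + \frac{3 K}{5}\right) = -28 - \frac{21 K}{5}$)
$N = - \frac{104}{5}$ ($N = -28 - - \frac{36}{5} = -28 + \frac{36}{5} = - \frac{104}{5} \approx -20.8$)
$\left(12 + 121\right) N = \left(12 + 121\right) \left(- \frac{104}{5}\right) = 133 \left(- \frac{104}{5}\right) = - \frac{13832}{5}$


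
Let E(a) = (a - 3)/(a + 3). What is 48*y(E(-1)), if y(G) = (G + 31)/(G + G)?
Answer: -348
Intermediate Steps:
E(a) = (-3 + a)/(3 + a)
y(G) = (31 + G)/(2*G) (y(G) = (31 + G)/((2*G)) = (31 + G)*(1/(2*G)) = (31 + G)/(2*G))
48*y(E(-1)) = 48*((31 + (-3 - 1)/(3 - 1))/(2*(((-3 - 1)/(3 - 1))))) = 48*((31 - 4/2)/(2*((-4/2)))) = 48*((31 + (½)*(-4))/(2*(((½)*(-4))))) = 48*((½)*(31 - 2)/(-2)) = 48*((½)*(-½)*29) = 48*(-29/4) = -348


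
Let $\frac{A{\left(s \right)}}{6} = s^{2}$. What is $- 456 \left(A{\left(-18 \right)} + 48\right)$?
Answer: $-908352$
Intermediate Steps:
$A{\left(s \right)} = 6 s^{2}$
$- 456 \left(A{\left(-18 \right)} + 48\right) = - 456 \left(6 \left(-18\right)^{2} + 48\right) = - 456 \left(6 \cdot 324 + 48\right) = - 456 \left(1944 + 48\right) = \left(-456\right) 1992 = -908352$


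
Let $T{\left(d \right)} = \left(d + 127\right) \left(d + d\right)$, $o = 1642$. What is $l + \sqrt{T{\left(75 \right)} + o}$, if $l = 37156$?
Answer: $37156 + \sqrt{31942} \approx 37335.0$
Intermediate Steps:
$T{\left(d \right)} = 2 d \left(127 + d\right)$ ($T{\left(d \right)} = \left(127 + d\right) 2 d = 2 d \left(127 + d\right)$)
$l + \sqrt{T{\left(75 \right)} + o} = 37156 + \sqrt{2 \cdot 75 \left(127 + 75\right) + 1642} = 37156 + \sqrt{2 \cdot 75 \cdot 202 + 1642} = 37156 + \sqrt{30300 + 1642} = 37156 + \sqrt{31942}$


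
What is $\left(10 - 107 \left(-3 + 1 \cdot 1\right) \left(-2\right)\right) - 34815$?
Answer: $-35233$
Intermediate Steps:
$\left(10 - 107 \left(-3 + 1 \cdot 1\right) \left(-2\right)\right) - 34815 = \left(10 - 107 \left(-3 + 1\right) \left(-2\right)\right) - 34815 = \left(10 - 107 \left(\left(-2\right) \left(-2\right)\right)\right) - 34815 = \left(10 - 428\right) - 34815 = -418 - 34815 = -35233$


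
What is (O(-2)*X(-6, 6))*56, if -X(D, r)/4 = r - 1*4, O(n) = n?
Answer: 896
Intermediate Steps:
X(D, r) = 16 - 4*r (X(D, r) = -4*(r - 1*4) = -4*(r - 4) = -4*(-4 + r) = 16 - 4*r)
(O(-2)*X(-6, 6))*56 = -2*(16 - 4*6)*56 = -2*(16 - 24)*56 = -2*(-8)*56 = 16*56 = 896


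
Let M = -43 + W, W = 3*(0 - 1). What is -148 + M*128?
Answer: -6036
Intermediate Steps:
W = -3 (W = 3*(-1) = -3)
M = -46 (M = -43 - 3 = -46)
-148 + M*128 = -148 - 46*128 = -148 - 5888 = -6036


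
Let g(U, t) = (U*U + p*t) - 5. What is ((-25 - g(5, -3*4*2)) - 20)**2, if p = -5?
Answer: 34225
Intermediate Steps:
g(U, t) = -5 + U**2 - 5*t (g(U, t) = (U*U - 5*t) - 5 = (U**2 - 5*t) - 5 = -5 + U**2 - 5*t)
((-25 - g(5, -3*4*2)) - 20)**2 = ((-25 - (-5 + 5**2 - 5*(-3*4)*2)) - 20)**2 = ((-25 - (-5 + 25 - (-60)*2)) - 20)**2 = ((-25 - (-5 + 25 - 5*(-24))) - 20)**2 = ((-25 - (-5 + 25 + 120)) - 20)**2 = ((-25 - 1*140) - 20)**2 = ((-25 - 140) - 20)**2 = (-165 - 20)**2 = (-185)**2 = 34225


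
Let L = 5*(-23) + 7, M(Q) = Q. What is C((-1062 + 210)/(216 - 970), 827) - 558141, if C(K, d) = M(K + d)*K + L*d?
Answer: -91889416623/142129 ≈ -6.4652e+5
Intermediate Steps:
L = -108 (L = -115 + 7 = -108)
C(K, d) = -108*d + K*(K + d) (C(K, d) = (K + d)*K - 108*d = K*(K + d) - 108*d = -108*d + K*(K + d))
C((-1062 + 210)/(216 - 970), 827) - 558141 = (-108*827 + ((-1062 + 210)/(216 - 970))*((-1062 + 210)/(216 - 970) + 827)) - 558141 = (-89316 + (-852/(-754))*(-852/(-754) + 827)) - 558141 = (-89316 + (-852*(-1/754))*(-852*(-1/754) + 827)) - 558141 = (-89316 + 426*(426/377 + 827)/377) - 558141 = (-89316 + (426/377)*(312205/377)) - 558141 = (-89316 + 132999330/142129) - 558141 = -12561394434/142129 - 558141 = -91889416623/142129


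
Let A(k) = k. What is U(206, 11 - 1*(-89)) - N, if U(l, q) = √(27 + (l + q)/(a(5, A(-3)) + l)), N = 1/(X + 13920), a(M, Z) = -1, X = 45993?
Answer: -1/59913 + 3*√133045/205 ≈ 5.3378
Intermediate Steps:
N = 1/59913 (N = 1/(45993 + 13920) = 1/59913 ≈ 1.6691e-5)
U(l, q) = √(27 + (l + q)/(-1 + l))
U(206, 11 - 1*(-89)) - N = √((-27 + (11 - 1*(-89)) + 28*206)/(-1 + 206)) - 1*1/59913 = √((-27 + (11 + 89) + 5768)/205) - 1/59913 = √((-27 + 100 + 5768)/205) - 1/59913 = √((1/205)*5841) - 1/59913 = √(5841/205) - 1/59913 = 3*√133045/205 - 1/59913 = -1/59913 + 3*√133045/205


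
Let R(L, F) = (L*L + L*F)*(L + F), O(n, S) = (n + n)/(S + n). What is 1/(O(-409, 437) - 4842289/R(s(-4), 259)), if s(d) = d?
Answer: -1820700/19294427 ≈ -0.094364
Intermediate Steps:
O(n, S) = 2*n/(S + n) (O(n, S) = (2*n)/(S + n) = 2*n/(S + n))
R(L, F) = (F + L)*(L**2 + F*L) (R(L, F) = (L**2 + F*L)*(F + L) = (F + L)*(L**2 + F*L))
1/(O(-409, 437) - 4842289/R(s(-4), 259)) = 1/(2*(-409)/(437 - 409) - 4842289*(-1/(4*(259**2 + (-4)**2 + 2*259*(-4))))) = 1/(2*(-409)/28 - 4842289*(-1/(4*(67081 + 16 - 2072)))) = 1/(2*(-409)*(1/28) - 4842289/((-4*65025))) = 1/(-409/14 - 4842289/(-260100)) = 1/(-409/14 - 4842289*(-1/260100)) = 1/(-409/14 + 4842289/260100) = 1/(-19294427/1820700) = -1820700/19294427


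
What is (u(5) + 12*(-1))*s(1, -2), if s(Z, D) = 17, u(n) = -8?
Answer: -340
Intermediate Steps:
(u(5) + 12*(-1))*s(1, -2) = (-8 + 12*(-1))*17 = (-8 - 12)*17 = -20*17 = -340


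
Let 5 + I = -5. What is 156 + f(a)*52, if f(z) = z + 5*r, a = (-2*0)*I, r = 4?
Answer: 1196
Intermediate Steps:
I = -10 (I = -5 - 5 = -10)
a = 0 (a = -2*0*(-10) = 0*(-10) = 0)
f(z) = 20 + z (f(z) = z + 5*4 = z + 20 = 20 + z)
156 + f(a)*52 = 156 + (20 + 0)*52 = 156 + 20*52 = 156 + 1040 = 1196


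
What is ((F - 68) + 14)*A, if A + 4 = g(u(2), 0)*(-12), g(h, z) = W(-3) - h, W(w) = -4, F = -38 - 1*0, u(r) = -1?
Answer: -2944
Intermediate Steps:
F = -38 (F = -38 + 0 = -38)
g(h, z) = -4 - h
A = 32 (A = -4 + (-4 - 1*(-1))*(-12) = -4 + (-4 + 1)*(-12) = -4 - 3*(-12) = -4 + 36 = 32)
((F - 68) + 14)*A = ((-38 - 68) + 14)*32 = (-106 + 14)*32 = -92*32 = -2944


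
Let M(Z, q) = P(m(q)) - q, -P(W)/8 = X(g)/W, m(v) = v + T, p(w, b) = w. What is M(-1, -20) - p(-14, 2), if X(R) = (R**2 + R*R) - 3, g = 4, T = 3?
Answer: 810/17 ≈ 47.647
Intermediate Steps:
X(R) = -3 + 2*R**2 (X(R) = (R**2 + R**2) - 3 = 2*R**2 - 3 = -3 + 2*R**2)
m(v) = 3 + v (m(v) = v + 3 = 3 + v)
P(W) = -232/W (P(W) = -8*(-3 + 2*4**2)/W = -8*(-3 + 2*16)/W = -8*(-3 + 32)/W = -232/W)
M(Z, q) = -q - 232/(3 + q) (M(Z, q) = -232/(3 + q) - q = -q - 232/(3 + q))
M(-1, -20) - p(-14, 2) = (-232 - 1*(-20)*(3 - 20))/(3 - 20) - 1*(-14) = (-232 - 1*(-20)*(-17))/(-17) + 14 = -(-232 - 340)/17 + 14 = -1/17*(-572) + 14 = 572/17 + 14 = 810/17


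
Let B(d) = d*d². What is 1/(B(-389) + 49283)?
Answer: -1/58814586 ≈ -1.7003e-8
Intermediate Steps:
B(d) = d³
1/(B(-389) + 49283) = 1/((-389)³ + 49283) = 1/(-58863869 + 49283) = 1/(-58814586) = -1/58814586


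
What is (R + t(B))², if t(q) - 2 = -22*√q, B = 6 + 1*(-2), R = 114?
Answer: 5184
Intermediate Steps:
B = 4 (B = 6 - 2 = 4)
t(q) = 2 - 22*√q
(R + t(B))² = (114 + (2 - 22*√4))² = (114 + (2 - 22*2))² = (114 + (2 - 44))² = (114 - 42)² = 72² = 5184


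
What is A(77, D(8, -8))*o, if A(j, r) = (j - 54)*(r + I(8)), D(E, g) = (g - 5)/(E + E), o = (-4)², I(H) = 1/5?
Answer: -1127/5 ≈ -225.40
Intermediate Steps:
I(H) = ⅕ (I(H) = 1*(⅕) = ⅕)
o = 16
D(E, g) = (-5 + g)/(2*E) (D(E, g) = (-5 + g)/((2*E)) = (-5 + g)*(1/(2*E)) = (-5 + g)/(2*E))
A(j, r) = (-54 + j)*(⅕ + r) (A(j, r) = (j - 54)*(r + ⅕) = (-54 + j)*(⅕ + r))
A(77, D(8, -8))*o = (-54/5 - 27*(-5 - 8)/8 + (⅕)*77 + 77*((½)*(-5 - 8)/8))*16 = (-54/5 - 27*(-13)/8 + 77/5 + 77*((½)*(⅛)*(-13)))*16 = (-54/5 - 54*(-13/16) + 77/5 + 77*(-13/16))*16 = (-54/5 + 351/8 + 77/5 - 1001/16)*16 = -1127/80*16 = -1127/5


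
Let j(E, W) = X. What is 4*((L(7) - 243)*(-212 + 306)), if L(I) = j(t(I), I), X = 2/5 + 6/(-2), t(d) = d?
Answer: -461728/5 ≈ -92346.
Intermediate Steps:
X = -13/5 (X = 2*(1/5) + 6*(-1/2) = 2/5 - 3 = -13/5 ≈ -2.6000)
j(E, W) = -13/5
L(I) = -13/5
4*((L(7) - 243)*(-212 + 306)) = 4*((-13/5 - 243)*(-212 + 306)) = 4*(-1228/5*94) = 4*(-115432/5) = -461728/5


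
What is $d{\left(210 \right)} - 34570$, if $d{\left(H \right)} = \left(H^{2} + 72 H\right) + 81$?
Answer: $24731$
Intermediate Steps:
$d{\left(H \right)} = 81 + H^{2} + 72 H$
$d{\left(210 \right)} - 34570 = \left(81 + 210^{2} + 72 \cdot 210\right) - 34570 = \left(81 + 44100 + 15120\right) - 34570 = 59301 - 34570 = 24731$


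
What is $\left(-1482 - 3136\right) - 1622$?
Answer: $-6240$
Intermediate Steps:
$\left(-1482 - 3136\right) - 1622 = -4618 + \left(-1467 + \left(-308 + 153\right)\right) = -4618 - 1622 = -6240$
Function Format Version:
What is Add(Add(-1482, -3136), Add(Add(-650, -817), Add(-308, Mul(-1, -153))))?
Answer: -6240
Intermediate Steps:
Add(Add(-1482, -3136), Add(Add(-650, -817), Add(-308, Mul(-1, -153)))) = Add(-4618, Add(-1467, Add(-308, 153))) = Add(-4618, Add(-1467, -155)) = Add(-4618, -1622) = -6240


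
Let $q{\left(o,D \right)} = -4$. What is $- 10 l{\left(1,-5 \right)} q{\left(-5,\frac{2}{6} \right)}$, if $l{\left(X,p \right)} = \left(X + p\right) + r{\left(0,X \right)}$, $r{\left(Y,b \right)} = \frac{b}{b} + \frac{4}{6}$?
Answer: $- \frac{280}{3} \approx -93.333$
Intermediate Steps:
$r{\left(Y,b \right)} = \frac{5}{3}$ ($r{\left(Y,b \right)} = 1 + 4 \cdot \frac{1}{6} = 1 + \frac{2}{3} = \frac{5}{3}$)
$l{\left(X,p \right)} = \frac{5}{3} + X + p$ ($l{\left(X,p \right)} = \left(X + p\right) + \frac{5}{3} = \frac{5}{3} + X + p$)
$- 10 l{\left(1,-5 \right)} q{\left(-5,\frac{2}{6} \right)} = - 10 \left(\frac{5}{3} + 1 - 5\right) \left(-4\right) = \left(-10\right) \left(- \frac{7}{3}\right) \left(-4\right) = \frac{70}{3} \left(-4\right) = - \frac{280}{3}$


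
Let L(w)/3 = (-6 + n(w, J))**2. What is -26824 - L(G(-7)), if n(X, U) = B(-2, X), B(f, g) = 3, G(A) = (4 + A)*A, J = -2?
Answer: -26851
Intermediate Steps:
G(A) = A*(4 + A)
n(X, U) = 3
L(w) = 27 (L(w) = 3*(-6 + 3)**2 = 3*(-3)**2 = 3*9 = 27)
-26824 - L(G(-7)) = -26824 - 1*27 = -26824 - 27 = -26851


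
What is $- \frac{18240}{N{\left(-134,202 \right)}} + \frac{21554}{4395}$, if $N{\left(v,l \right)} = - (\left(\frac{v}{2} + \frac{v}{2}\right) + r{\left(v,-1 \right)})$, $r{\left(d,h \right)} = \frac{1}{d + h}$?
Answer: $- \frac{10432314586}{79509945} \approx -131.21$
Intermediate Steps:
$N{\left(v,l \right)} = - v - \frac{1}{-1 + v}$ ($N{\left(v,l \right)} = - (\left(\frac{v}{2} + \frac{v}{2}\right) + \frac{1}{v - 1}) = - (\left(v \frac{1}{2} + v \frac{1}{2}\right) + \frac{1}{-1 + v}) = - (\left(\frac{v}{2} + \frac{v}{2}\right) + \frac{1}{-1 + v}) = - (v + \frac{1}{-1 + v}) = - v - \frac{1}{-1 + v}$)
$- \frac{18240}{N{\left(-134,202 \right)}} + \frac{21554}{4395} = - \frac{18240}{\frac{1}{-1 - 134} \left(-1 - 134 - \left(-134\right)^{2}\right)} + \frac{21554}{4395} = - \frac{18240}{\frac{1}{-135} \left(-1 - 134 - 17956\right)} + 21554 \cdot \frac{1}{4395} = - \frac{18240}{\left(- \frac{1}{135}\right) \left(-1 - 134 - 17956\right)} + \frac{21554}{4395} = - \frac{18240}{\left(- \frac{1}{135}\right) \left(-18091\right)} + \frac{21554}{4395} = - \frac{18240}{\frac{18091}{135}} + \frac{21554}{4395} = \left(-18240\right) \frac{135}{18091} + \frac{21554}{4395} = - \frac{2462400}{18091} + \frac{21554}{4395} = - \frac{10432314586}{79509945}$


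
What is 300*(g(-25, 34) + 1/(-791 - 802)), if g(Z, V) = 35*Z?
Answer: -139387600/531 ≈ -2.6250e+5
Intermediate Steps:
300*(g(-25, 34) + 1/(-791 - 802)) = 300*(35*(-25) + 1/(-791 - 802)) = 300*(-875 + 1/(-1593)) = 300*(-875 - 1/1593) = 300*(-1393876/1593) = -139387600/531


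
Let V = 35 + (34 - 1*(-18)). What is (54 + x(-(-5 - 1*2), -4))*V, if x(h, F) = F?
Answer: 4350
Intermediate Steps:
V = 87 (V = 35 + (34 + 18) = 35 + 52 = 87)
(54 + x(-(-5 - 1*2), -4))*V = (54 - 4)*87 = 50*87 = 4350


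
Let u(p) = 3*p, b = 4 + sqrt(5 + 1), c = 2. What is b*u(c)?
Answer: 24 + 6*sqrt(6) ≈ 38.697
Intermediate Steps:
b = 4 + sqrt(6) ≈ 6.4495
b*u(c) = (4 + sqrt(6))*(3*2) = (4 + sqrt(6))*6 = 24 + 6*sqrt(6)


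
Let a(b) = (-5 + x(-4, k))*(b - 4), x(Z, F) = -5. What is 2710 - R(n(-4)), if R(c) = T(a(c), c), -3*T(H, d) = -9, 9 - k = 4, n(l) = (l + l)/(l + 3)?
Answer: 2707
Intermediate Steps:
n(l) = 2*l/(3 + l) (n(l) = (2*l)/(3 + l) = 2*l/(3 + l))
k = 5 (k = 9 - 1*4 = 9 - 4 = 5)
a(b) = 40 - 10*b (a(b) = (-5 - 5)*(b - 4) = -10*(-4 + b) = 40 - 10*b)
T(H, d) = 3 (T(H, d) = -⅓*(-9) = 3)
R(c) = 3
2710 - R(n(-4)) = 2710 - 1*3 = 2710 - 3 = 2707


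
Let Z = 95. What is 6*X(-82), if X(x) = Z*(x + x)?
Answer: -93480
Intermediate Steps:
X(x) = 190*x (X(x) = 95*(x + x) = 95*(2*x) = 190*x)
6*X(-82) = 6*(190*(-82)) = 6*(-15580) = -93480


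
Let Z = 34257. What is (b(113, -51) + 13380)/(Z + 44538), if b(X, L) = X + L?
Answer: 13442/78795 ≈ 0.17059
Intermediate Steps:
b(X, L) = L + X
(b(113, -51) + 13380)/(Z + 44538) = ((-51 + 113) + 13380)/(34257 + 44538) = (62 + 13380)/78795 = 13442*(1/78795) = 13442/78795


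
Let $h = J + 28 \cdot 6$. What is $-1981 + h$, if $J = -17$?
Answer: $-1830$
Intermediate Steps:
$h = 151$ ($h = -17 + 28 \cdot 6 = -17 + 168 = 151$)
$-1981 + h = -1981 + 151 = -1830$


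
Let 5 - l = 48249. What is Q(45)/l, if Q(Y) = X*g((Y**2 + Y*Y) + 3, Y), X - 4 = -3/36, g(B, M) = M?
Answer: -705/192976 ≈ -0.0036533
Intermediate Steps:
l = -48244 (l = 5 - 1*48249 = 5 - 48249 = -48244)
X = 47/12 (X = 4 - 3/36 = 4 - 3*1/36 = 4 - 1/12 = 47/12 ≈ 3.9167)
Q(Y) = 47*Y/12
Q(45)/l = ((47/12)*45)/(-48244) = (705/4)*(-1/48244) = -705/192976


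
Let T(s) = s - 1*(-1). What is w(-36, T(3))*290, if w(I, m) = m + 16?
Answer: 5800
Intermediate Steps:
T(s) = 1 + s (T(s) = s + 1 = 1 + s)
w(I, m) = 16 + m
w(-36, T(3))*290 = (16 + (1 + 3))*290 = (16 + 4)*290 = 20*290 = 5800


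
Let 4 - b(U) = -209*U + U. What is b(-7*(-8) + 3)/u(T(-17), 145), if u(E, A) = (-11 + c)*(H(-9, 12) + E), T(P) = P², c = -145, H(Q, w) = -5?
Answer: -1023/3692 ≈ -0.27709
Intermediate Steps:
b(U) = 4 + 208*U (b(U) = 4 - (-209*U + U) = 4 - (-208)*U = 4 + 208*U)
u(E, A) = 780 - 156*E (u(E, A) = (-11 - 145)*(-5 + E) = -156*(-5 + E) = 780 - 156*E)
b(-7*(-8) + 3)/u(T(-17), 145) = (4 + 208*(-7*(-8) + 3))/(780 - 156*(-17)²) = (4 + 208*(56 + 3))/(780 - 156*289) = (4 + 208*59)/(780 - 45084) = (4 + 12272)/(-44304) = 12276*(-1/44304) = -1023/3692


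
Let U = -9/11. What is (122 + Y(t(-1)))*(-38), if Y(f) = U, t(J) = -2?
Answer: -50654/11 ≈ -4604.9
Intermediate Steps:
U = -9/11 (U = -9*1/11 = -9/11 ≈ -0.81818)
Y(f) = -9/11
(122 + Y(t(-1)))*(-38) = (122 - 9/11)*(-38) = (1333/11)*(-38) = -50654/11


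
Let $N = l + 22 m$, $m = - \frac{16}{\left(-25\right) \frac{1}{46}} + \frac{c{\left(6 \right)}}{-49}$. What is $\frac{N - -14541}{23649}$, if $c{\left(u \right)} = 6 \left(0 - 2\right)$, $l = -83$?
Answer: $\frac{18511058}{28970025} \approx 0.63897$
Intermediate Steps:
$c{\left(u \right)} = -12$ ($c{\left(u \right)} = 6 \left(-2\right) = -12$)
$m = \frac{36364}{1225}$ ($m = - \frac{16}{\left(-25\right) \frac{1}{46}} - \frac{12}{-49} = - \frac{16}{\left(-25\right) \frac{1}{46}} - - \frac{12}{49} = - \frac{16}{- \frac{25}{46}} + \frac{12}{49} = \left(-16\right) \left(- \frac{46}{25}\right) + \frac{12}{49} = \frac{736}{25} + \frac{12}{49} = \frac{36364}{1225} \approx 29.685$)
$N = \frac{698333}{1225}$ ($N = -83 + 22 \cdot \frac{36364}{1225} = -83 + \frac{800008}{1225} = \frac{698333}{1225} \approx 570.07$)
$\frac{N - -14541}{23649} = \frac{\frac{698333}{1225} - -14541}{23649} = \left(\frac{698333}{1225} + 14541\right) \frac{1}{23649} = \frac{18511058}{1225} \cdot \frac{1}{23649} = \frac{18511058}{28970025}$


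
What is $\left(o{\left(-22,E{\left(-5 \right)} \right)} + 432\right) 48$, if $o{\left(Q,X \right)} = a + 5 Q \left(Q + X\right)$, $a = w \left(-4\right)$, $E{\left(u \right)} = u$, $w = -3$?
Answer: $163872$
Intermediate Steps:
$a = 12$ ($a = \left(-3\right) \left(-4\right) = 12$)
$o{\left(Q,X \right)} = 12 + 5 Q \left(Q + X\right)$
$\left(o{\left(-22,E{\left(-5 \right)} \right)} + 432\right) 48 = \left(\left(12 + 5 \left(-22\right)^{2} + 5 \left(-22\right) \left(-5\right)\right) + 432\right) 48 = \left(\left(12 + 5 \cdot 484 + 550\right) + 432\right) 48 = \left(\left(12 + 2420 + 550\right) + 432\right) 48 = \left(2982 + 432\right) 48 = 3414 \cdot 48 = 163872$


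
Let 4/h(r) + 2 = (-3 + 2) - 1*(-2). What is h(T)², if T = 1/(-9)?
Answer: 16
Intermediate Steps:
T = -⅑ (T = 1*(-⅑) = -⅑ ≈ -0.11111)
h(r) = -4 (h(r) = 4/(-2 + ((-3 + 2) - 1*(-2))) = 4/(-2 + (-1 + 2)) = 4/(-2 + 1) = 4/(-1) = 4*(-1) = -4)
h(T)² = (-4)² = 16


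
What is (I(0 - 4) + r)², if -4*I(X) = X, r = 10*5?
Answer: 2601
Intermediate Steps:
r = 50
I(X) = -X/4
(I(0 - 4) + r)² = (-(0 - 4)/4 + 50)² = (-¼*(-4) + 50)² = (1 + 50)² = 51² = 2601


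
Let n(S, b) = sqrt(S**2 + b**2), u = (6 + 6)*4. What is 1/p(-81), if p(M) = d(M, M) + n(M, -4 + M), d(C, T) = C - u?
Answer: -129/2855 - sqrt(13786)/2855 ≈ -0.086310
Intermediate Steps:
u = 48 (u = 12*4 = 48)
d(C, T) = -48 + C (d(C, T) = C - 1*48 = C - 48 = -48 + C)
p(M) = -48 + M + sqrt(M**2 + (-4 + M)**2) (p(M) = (-48 + M) + sqrt(M**2 + (-4 + M)**2) = -48 + M + sqrt(M**2 + (-4 + M)**2))
1/p(-81) = 1/(-48 - 81 + sqrt((-81)**2 + (-4 - 81)**2)) = 1/(-48 - 81 + sqrt(6561 + (-85)**2)) = 1/(-48 - 81 + sqrt(6561 + 7225)) = 1/(-48 - 81 + sqrt(13786)) = 1/(-129 + sqrt(13786))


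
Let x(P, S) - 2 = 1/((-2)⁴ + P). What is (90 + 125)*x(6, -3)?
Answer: 9675/22 ≈ 439.77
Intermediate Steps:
x(P, S) = 2 + 1/(16 + P) (x(P, S) = 2 + 1/((-2)⁴ + P) = 2 + 1/(16 + P))
(90 + 125)*x(6, -3) = (90 + 125)*((33 + 2*6)/(16 + 6)) = 215*((33 + 12)/22) = 215*((1/22)*45) = 215*(45/22) = 9675/22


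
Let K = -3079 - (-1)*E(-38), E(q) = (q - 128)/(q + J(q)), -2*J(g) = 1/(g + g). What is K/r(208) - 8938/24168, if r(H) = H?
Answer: -6109210617/403202800 ≈ -15.152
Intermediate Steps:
J(g) = -1/(4*g) (J(g) = -1/(2*(g + g)) = -1/(2*g)/2 = -1/(4*g))
E(q) = (-128 + q)/(q - 1/(4*q)) (E(q) = (q - 128)/(q - 1/(4*q)) = (-128 + q)/(q - 1/(4*q)))
K = -17755993/5775 (K = -3079 - (-1)*4*(-38)*(-128 - 38)/(-1 + 4*(-38)²) = -3079 - (-1)*4*(-38)*(-166)/(-1 + 4*1444) = -3079 - (-1)*4*(-38)*(-166)/(-1 + 5776) = -3079 - (-1)*4*(-38)*(-166)/5775 = -3079 - (-1)*4*(-38)*(1/5775)*(-166) = -3079 - (-1)*25232/5775 = -3079 - 1*(-25232/5775) = -3079 + 25232/5775 = -17755993/5775 ≈ -3074.6)
K/r(208) - 8938/24168 = -17755993/5775/208 - 8938/24168 = -17755993/5775*1/208 - 8938*1/24168 = -17755993/1201200 - 4469/12084 = -6109210617/403202800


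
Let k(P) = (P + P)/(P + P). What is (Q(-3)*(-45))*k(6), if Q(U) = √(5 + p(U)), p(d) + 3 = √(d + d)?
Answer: -45*√(2 + I*√6) ≈ -72.297 - 34.305*I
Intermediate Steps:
p(d) = -3 + √2*√d (p(d) = -3 + √(d + d) = -3 + √(2*d) = -3 + √2*√d)
k(P) = 1 (k(P) = (2*P)/((2*P)) = (2*P)*(1/(2*P)) = 1)
Q(U) = √(2 + √2*√U) (Q(U) = √(5 + (-3 + √2*√U)) = √(2 + √2*√U))
(Q(-3)*(-45))*k(6) = (√(2 + √2*√(-3))*(-45))*1 = (√(2 + √2*(I*√3))*(-45))*1 = (√(2 + I*√6)*(-45))*1 = -45*√(2 + I*√6)*1 = -45*√(2 + I*√6)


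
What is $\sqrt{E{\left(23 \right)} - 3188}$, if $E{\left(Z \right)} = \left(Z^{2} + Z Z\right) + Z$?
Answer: $7 i \sqrt{43} \approx 45.902 i$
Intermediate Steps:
$E{\left(Z \right)} = Z + 2 Z^{2}$ ($E{\left(Z \right)} = \left(Z^{2} + Z^{2}\right) + Z = 2 Z^{2} + Z = Z + 2 Z^{2}$)
$\sqrt{E{\left(23 \right)} - 3188} = \sqrt{23 \left(1 + 2 \cdot 23\right) - 3188} = \sqrt{23 \left(1 + 46\right) - 3188} = \sqrt{23 \cdot 47 - 3188} = \sqrt{1081 - 3188} = \sqrt{-2107} = 7 i \sqrt{43}$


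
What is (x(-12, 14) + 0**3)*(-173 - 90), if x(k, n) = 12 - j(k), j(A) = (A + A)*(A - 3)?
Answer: 91524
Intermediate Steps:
j(A) = 2*A*(-3 + A) (j(A) = (2*A)*(-3 + A) = 2*A*(-3 + A))
x(k, n) = 12 - 2*k*(-3 + k)
(x(-12, 14) + 0**3)*(-173 - 90) = ((12 - 2*(-12)*(-3 - 12)) + 0**3)*(-173 - 90) = ((12 - 2*(-12)*(-15)) + 0)*(-263) = ((12 - 360) + 0)*(-263) = (-348 + 0)*(-263) = -348*(-263) = 91524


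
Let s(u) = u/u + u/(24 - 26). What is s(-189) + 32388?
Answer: 64967/2 ≈ 32484.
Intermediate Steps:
s(u) = 1 - u/2 (s(u) = 1 + u/(-2) = 1 + u*(-½) = 1 - u/2)
s(-189) + 32388 = (1 - ½*(-189)) + 32388 = (1 + 189/2) + 32388 = 191/2 + 32388 = 64967/2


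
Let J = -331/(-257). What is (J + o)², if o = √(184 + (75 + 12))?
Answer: 18008840/66049 + 662*√271/257 ≈ 315.06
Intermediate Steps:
o = √271 (o = √(184 + 87) = √271 ≈ 16.462)
J = 331/257 (J = -331*(-1/257) = 331/257 ≈ 1.2879)
(J + o)² = (331/257 + √271)²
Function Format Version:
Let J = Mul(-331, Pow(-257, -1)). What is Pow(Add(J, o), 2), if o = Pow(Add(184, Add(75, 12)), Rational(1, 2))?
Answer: Add(Rational(18008840, 66049), Mul(Rational(662, 257), Pow(271, Rational(1, 2)))) ≈ 315.06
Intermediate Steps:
o = Pow(271, Rational(1, 2)) (o = Pow(Add(184, 87), Rational(1, 2)) = Pow(271, Rational(1, 2)) ≈ 16.462)
J = Rational(331, 257) (J = Mul(-331, Rational(-1, 257)) = Rational(331, 257) ≈ 1.2879)
Pow(Add(J, o), 2) = Pow(Add(Rational(331, 257), Pow(271, Rational(1, 2))), 2)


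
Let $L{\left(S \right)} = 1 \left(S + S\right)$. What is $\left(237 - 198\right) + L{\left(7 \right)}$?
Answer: $53$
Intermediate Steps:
$L{\left(S \right)} = 2 S$ ($L{\left(S \right)} = 1 \cdot 2 S = 2 S$)
$\left(237 - 198\right) + L{\left(7 \right)} = \left(237 - 198\right) + 2 \cdot 7 = 39 + 14 = 53$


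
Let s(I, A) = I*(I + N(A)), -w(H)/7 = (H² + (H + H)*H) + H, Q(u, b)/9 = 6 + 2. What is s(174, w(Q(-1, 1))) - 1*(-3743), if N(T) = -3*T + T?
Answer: 38094083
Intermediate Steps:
Q(u, b) = 72 (Q(u, b) = 9*(6 + 2) = 9*8 = 72)
N(T) = -2*T
w(H) = -21*H² - 7*H (w(H) = -7*((H² + (H + H)*H) + H) = -7*((H² + (2*H)*H) + H) = -7*((H² + 2*H²) + H) = -7*(3*H² + H) = -7*(H + 3*H²) = -21*H² - 7*H)
s(I, A) = I*(I - 2*A)
s(174, w(Q(-1, 1))) - 1*(-3743) = 174*(174 - (-14)*72*(1 + 3*72)) - 1*(-3743) = 174*(174 - (-14)*72*(1 + 216)) + 3743 = 174*(174 - (-14)*72*217) + 3743 = 174*(174 - 2*(-109368)) + 3743 = 174*(174 + 218736) + 3743 = 174*218910 + 3743 = 38090340 + 3743 = 38094083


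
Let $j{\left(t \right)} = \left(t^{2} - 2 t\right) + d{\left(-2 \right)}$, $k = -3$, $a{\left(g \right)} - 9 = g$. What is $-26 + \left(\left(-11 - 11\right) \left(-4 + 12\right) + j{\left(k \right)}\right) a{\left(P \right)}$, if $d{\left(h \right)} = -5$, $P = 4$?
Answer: $-2184$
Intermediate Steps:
$a{\left(g \right)} = 9 + g$
$j{\left(t \right)} = -5 + t^{2} - 2 t$ ($j{\left(t \right)} = \left(t^{2} - 2 t\right) - 5 = -5 + t^{2} - 2 t$)
$-26 + \left(\left(-11 - 11\right) \left(-4 + 12\right) + j{\left(k \right)}\right) a{\left(P \right)} = -26 + \left(\left(-11 - 11\right) \left(-4 + 12\right) - \left(-1 - 9\right)\right) \left(9 + 4\right) = -26 + \left(\left(-22\right) 8 + \left(-5 + 9 + 6\right)\right) 13 = -26 + \left(-176 + 10\right) 13 = -26 - 2158 = -2184$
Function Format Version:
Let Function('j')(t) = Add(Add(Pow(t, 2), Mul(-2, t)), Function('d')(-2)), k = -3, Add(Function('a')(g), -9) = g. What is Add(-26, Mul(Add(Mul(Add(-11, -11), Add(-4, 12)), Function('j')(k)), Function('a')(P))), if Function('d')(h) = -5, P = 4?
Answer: -2184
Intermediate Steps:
Function('a')(g) = Add(9, g)
Function('j')(t) = Add(-5, Pow(t, 2), Mul(-2, t)) (Function('j')(t) = Add(Add(Pow(t, 2), Mul(-2, t)), -5) = Add(-5, Pow(t, 2), Mul(-2, t)))
Add(-26, Mul(Add(Mul(Add(-11, -11), Add(-4, 12)), Function('j')(k)), Function('a')(P))) = Add(-26, Mul(Add(Mul(Add(-11, -11), Add(-4, 12)), Add(-5, Pow(-3, 2), Mul(-2, -3))), Add(9, 4))) = Add(-26, Mul(Add(Mul(-22, 8), Add(-5, 9, 6)), 13)) = Add(-26, Mul(Add(-176, 10), 13)) = Add(-26, Mul(-166, 13)) = Add(-26, -2158) = -2184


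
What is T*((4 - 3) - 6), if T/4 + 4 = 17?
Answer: -260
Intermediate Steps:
T = 52 (T = -16 + 4*17 = -16 + 68 = 52)
T*((4 - 3) - 6) = 52*((4 - 3) - 6) = 52*(1 - 6) = 52*(-5) = -260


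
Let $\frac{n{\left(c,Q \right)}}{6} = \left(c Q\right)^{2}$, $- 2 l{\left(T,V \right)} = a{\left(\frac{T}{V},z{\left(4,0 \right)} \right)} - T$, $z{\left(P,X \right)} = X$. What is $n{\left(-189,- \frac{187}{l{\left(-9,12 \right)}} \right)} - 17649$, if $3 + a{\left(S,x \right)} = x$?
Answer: $832734117$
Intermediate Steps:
$a{\left(S,x \right)} = -3 + x$
$l{\left(T,V \right)} = \frac{3}{2} + \frac{T}{2}$ ($l{\left(T,V \right)} = - \frac{\left(-3 + 0\right) - T}{2} = - \frac{-3 - T}{2} = \frac{3}{2} + \frac{T}{2}$)
$n{\left(c,Q \right)} = 6 Q^{2} c^{2}$ ($n{\left(c,Q \right)} = 6 \left(c Q\right)^{2} = 6 \left(Q c\right)^{2} = 6 Q^{2} c^{2}$)
$n{\left(-189,- \frac{187}{l{\left(-9,12 \right)}} \right)} - 17649 = 6 \left(- \frac{187}{\frac{3}{2} + \frac{1}{2} \left(-9\right)}\right)^{2} \left(-189\right)^{2} - 17649 = 6 \left(- \frac{187}{\frac{3}{2} - \frac{9}{2}}\right)^{2} \cdot 35721 - 17649 = 6 \left(- \frac{187}{-3}\right)^{2} \cdot 35721 - 17649 = 6 \left(\left(-187\right) \left(- \frac{1}{3}\right)\right)^{2} \cdot 35721 - 17649 = 6 \left(\frac{187}{3}\right)^{2} \cdot 35721 - 17649 = 6 \cdot \frac{34969}{9} \cdot 35721 - 17649 = 832751766 - 17649 = 832734117$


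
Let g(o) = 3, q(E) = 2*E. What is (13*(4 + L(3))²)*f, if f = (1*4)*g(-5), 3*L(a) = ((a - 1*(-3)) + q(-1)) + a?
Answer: 18772/3 ≈ 6257.3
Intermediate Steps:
L(a) = ⅓ + 2*a/3 (L(a) = (((a - 1*(-3)) + 2*(-1)) + a)/3 = (((a + 3) - 2) + a)/3 = (((3 + a) - 2) + a)/3 = ((1 + a) + a)/3 = (1 + 2*a)/3 = ⅓ + 2*a/3)
f = 12 (f = (1*4)*3 = 4*3 = 12)
(13*(4 + L(3))²)*f = (13*(4 + (⅓ + (⅔)*3))²)*12 = (13*(4 + (⅓ + 2))²)*12 = (13*(4 + 7/3)²)*12 = (13*(19/3)²)*12 = (13*(361/9))*12 = (4693/9)*12 = 18772/3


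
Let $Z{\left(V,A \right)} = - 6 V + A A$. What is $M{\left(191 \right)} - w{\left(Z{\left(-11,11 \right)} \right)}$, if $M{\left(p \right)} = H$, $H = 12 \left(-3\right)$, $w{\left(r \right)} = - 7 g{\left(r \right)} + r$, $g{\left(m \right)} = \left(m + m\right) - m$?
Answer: $1086$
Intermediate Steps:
$g{\left(m \right)} = m$ ($g{\left(m \right)} = 2 m - m = m$)
$Z{\left(V,A \right)} = A^{2} - 6 V$ ($Z{\left(V,A \right)} = - 6 V + A^{2} = A^{2} - 6 V$)
$w{\left(r \right)} = - 6 r$ ($w{\left(r \right)} = - 7 r + r = - 6 r$)
$H = -36$
$M{\left(p \right)} = -36$
$M{\left(191 \right)} - w{\left(Z{\left(-11,11 \right)} \right)} = -36 - - 6 \left(11^{2} - -66\right) = -36 - - 6 \left(121 + 66\right) = -36 - \left(-6\right) 187 = -36 - -1122 = -36 + 1122 = 1086$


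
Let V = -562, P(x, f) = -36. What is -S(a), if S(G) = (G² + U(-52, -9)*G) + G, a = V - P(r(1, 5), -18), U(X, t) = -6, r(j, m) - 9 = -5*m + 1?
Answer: -279306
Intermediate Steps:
r(j, m) = 10 - 5*m (r(j, m) = 9 + (-5*m + 1) = 9 + (1 - 5*m) = 10 - 5*m)
a = -526 (a = -562 - 1*(-36) = -562 + 36 = -526)
S(G) = G² - 5*G (S(G) = (G² - 6*G) + G = G² - 5*G)
-S(a) = -(-526)*(-5 - 526) = -(-526)*(-531) = -1*279306 = -279306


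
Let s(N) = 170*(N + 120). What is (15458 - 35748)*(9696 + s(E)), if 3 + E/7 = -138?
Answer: 2793811260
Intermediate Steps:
E = -987 (E = -21 + 7*(-138) = -21 - 966 = -987)
s(N) = 20400 + 170*N (s(N) = 170*(120 + N) = 20400 + 170*N)
(15458 - 35748)*(9696 + s(E)) = (15458 - 35748)*(9696 + (20400 + 170*(-987))) = -20290*(9696 + (20400 - 167790)) = -20290*(9696 - 147390) = -20290*(-137694) = 2793811260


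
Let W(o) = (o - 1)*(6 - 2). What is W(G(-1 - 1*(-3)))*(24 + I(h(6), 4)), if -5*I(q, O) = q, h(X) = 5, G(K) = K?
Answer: 92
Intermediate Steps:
I(q, O) = -q/5
W(o) = -4 + 4*o (W(o) = (-1 + o)*4 = -4 + 4*o)
W(G(-1 - 1*(-3)))*(24 + I(h(6), 4)) = (-4 + 4*(-1 - 1*(-3)))*(24 - ⅕*5) = (-4 + 4*(-1 + 3))*(24 - 1) = (-4 + 4*2)*23 = (-4 + 8)*23 = 4*23 = 92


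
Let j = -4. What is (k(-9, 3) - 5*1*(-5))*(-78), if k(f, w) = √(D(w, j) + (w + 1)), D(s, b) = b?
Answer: -1950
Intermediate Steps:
k(f, w) = √(-3 + w) (k(f, w) = √(-4 + (w + 1)) = √(-4 + (1 + w)) = √(-3 + w))
(k(-9, 3) - 5*1*(-5))*(-78) = (√(-3 + 3) - 5*1*(-5))*(-78) = (√0 - 5*(-5))*(-78) = (0 + 25)*(-78) = 25*(-78) = -1950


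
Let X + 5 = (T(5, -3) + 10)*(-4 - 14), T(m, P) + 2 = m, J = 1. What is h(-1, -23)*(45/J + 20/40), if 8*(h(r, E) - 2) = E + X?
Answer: -11193/8 ≈ -1399.1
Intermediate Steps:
T(m, P) = -2 + m
X = -239 (X = -5 + ((-2 + 5) + 10)*(-4 - 14) = -5 + (3 + 10)*(-18) = -5 + 13*(-18) = -5 - 234 = -239)
h(r, E) = -223/8 + E/8 (h(r, E) = 2 + (E - 239)/8 = 2 + (-239 + E)/8 = 2 + (-239/8 + E/8) = -223/8 + E/8)
h(-1, -23)*(45/J + 20/40) = (-223/8 + (⅛)*(-23))*(45/1 + 20/40) = (-223/8 - 23/8)*(45*1 + 20*(1/40)) = -123*(45 + ½)/4 = -123/4*91/2 = -11193/8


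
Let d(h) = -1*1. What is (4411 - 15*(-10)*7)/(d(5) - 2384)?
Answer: -5461/2385 ≈ -2.2897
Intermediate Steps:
d(h) = -1
(4411 - 15*(-10)*7)/(d(5) - 2384) = (4411 - 15*(-10)*7)/(-1 - 2384) = (4411 + 150*7)/(-2385) = (4411 + 1050)*(-1/2385) = 5461*(-1/2385) = -5461/2385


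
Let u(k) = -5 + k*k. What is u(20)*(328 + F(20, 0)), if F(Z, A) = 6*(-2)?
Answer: 124820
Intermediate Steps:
F(Z, A) = -12
u(k) = -5 + k²
u(20)*(328 + F(20, 0)) = (-5 + 20²)*(328 - 12) = (-5 + 400)*316 = 395*316 = 124820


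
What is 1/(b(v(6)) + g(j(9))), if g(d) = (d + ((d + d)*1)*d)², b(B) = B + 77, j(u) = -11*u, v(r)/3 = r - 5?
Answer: 1/380367089 ≈ 2.6290e-9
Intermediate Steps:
v(r) = -15 + 3*r (v(r) = 3*(r - 5) = 3*(-5 + r) = -15 + 3*r)
b(B) = 77 + B
g(d) = (d + 2*d²)² (g(d) = (d + ((2*d)*1)*d)² = (d + (2*d)*d)² = (d + 2*d²)²)
1/(b(v(6)) + g(j(9))) = 1/((77 + (-15 + 3*6)) + (-11*9)²*(1 + 2*(-11*9))²) = 1/((77 + (-15 + 18)) + (-99)²*(1 + 2*(-99))²) = 1/((77 + 3) + 9801*(1 - 198)²) = 1/(80 + 9801*(-197)²) = 1/(80 + 9801*38809) = 1/(80 + 380367009) = 1/380367089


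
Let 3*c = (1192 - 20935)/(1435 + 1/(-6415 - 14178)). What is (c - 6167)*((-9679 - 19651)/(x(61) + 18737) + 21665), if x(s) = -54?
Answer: -10544939488546785445/78871496226 ≈ -1.3370e+8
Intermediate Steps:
c = -135522533/29550954 (c = ((1192 - 20935)/(1435 + 1/(-6415 - 14178)))/3 = (-19743/(1435 + 1/(-20593)))/3 = (-19743/(1435 - 1/20593))/3 = (-19743/29550954/20593)/3 = (-19743*20593/29550954)/3 = (1/3)*(-135522533/9850318) = -135522533/29550954 ≈ -4.5861)
(c - 6167)*((-9679 - 19651)/(x(61) + 18737) + 21665) = (-135522533/29550954 - 6167)*((-9679 - 19651)/(-54 + 18737) + 21665) = -182376255851*(-29330/18683 + 21665)/29550954 = -182376255851*(-29330*1/18683 + 21665)/29550954 = -182376255851*(-4190/2669 + 21665)/29550954 = -182376255851/29550954*57819695/2669 = -10544939488546785445/78871496226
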